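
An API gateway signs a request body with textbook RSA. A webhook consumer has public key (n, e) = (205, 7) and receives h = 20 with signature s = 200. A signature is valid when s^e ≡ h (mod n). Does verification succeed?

s^2 ≡ 200^2 = 40000 ≡ 25
s^4 ≡ 25^2 = 625 ≡ 10
7 = 4 + 2 + 1, so s^7 ≡ 10·25·200 ≡ 185 (mod 205)
s^7 mod 205 = 185, but h = 20.

fails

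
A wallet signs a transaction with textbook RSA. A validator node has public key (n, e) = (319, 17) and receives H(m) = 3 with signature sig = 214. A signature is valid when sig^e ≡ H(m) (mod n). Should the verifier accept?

accept

sig^17 mod 319 = 3
Since 3 equals the digest 3, verification succeeds.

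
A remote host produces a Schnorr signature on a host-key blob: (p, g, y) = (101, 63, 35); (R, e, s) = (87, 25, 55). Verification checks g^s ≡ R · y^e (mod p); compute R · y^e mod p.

35^25 mod 101 = 10
R · y^e ≡ 87·10 = 870 ≡ 62 (mod 101)

62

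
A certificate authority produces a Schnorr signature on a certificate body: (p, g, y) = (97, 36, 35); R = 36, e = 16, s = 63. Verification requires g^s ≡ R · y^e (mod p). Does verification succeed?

passes

g^s mod p:
Squares mod 97: 36^1≡36, 36^2≡35, 36^4≡61, 36^8≡35, 36^16≡61, 36^32≡35
63 = 32 + 16 + 8 + 4 + 2 + 1, so 36^63 ≡ 35·61·35·61·35·36 ≡ 96 (mod 97)
R · y^e mod p:
Squares mod 97: 35^1≡35, 35^2≡61, 35^4≡35, 35^8≡61, 35^16≡35
35^16 ≡ 35 (mod 97)
36·35 = 1260 ≡ 96 (mod 97)
96 ≡ 96 (mod 97); signature holds.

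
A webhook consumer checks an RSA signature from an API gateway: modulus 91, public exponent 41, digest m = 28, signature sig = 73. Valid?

sig^2 ≡ 73^2 = 5329 ≡ 51
sig^4 ≡ 51^2 = 2601 ≡ 53
sig^8 ≡ 53^2 = 2809 ≡ 79
sig^16 ≡ 79^2 = 6241 ≡ 53
sig^32 ≡ 53^2 = 2809 ≡ 79
41 = 32 + 8 + 1, so sig^41 ≡ 79·79·73 ≡ 47 (mod 91)
sig^41 mod 91 = 47, but m = 28.

no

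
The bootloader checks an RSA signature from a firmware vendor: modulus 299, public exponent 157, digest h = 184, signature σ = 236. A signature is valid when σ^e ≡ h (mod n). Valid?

Squares mod 299: σ^1≡236, σ^2≡82, σ^4≡146, σ^8≡87, σ^16≡94, σ^32≡165, σ^64≡16, σ^128≡256
157 = 128 + 16 + 8 + 4 + 1, so σ^157 ≡ 256·94·87·146·236 ≡ 262 (mod 299)
The recovered value 262 does not match the digest 184.

no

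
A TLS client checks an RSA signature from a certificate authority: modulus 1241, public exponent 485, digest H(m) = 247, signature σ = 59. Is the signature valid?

σ^2 ≡ 59^2 = 3481 ≡ 999
σ^4 ≡ 999^2 = 998001 ≡ 237
σ^8 ≡ 237^2 = 56169 ≡ 324
σ^16 ≡ 324^2 = 104976 ≡ 732
σ^32 ≡ 732^2 = 535824 ≡ 953
σ^64 ≡ 953^2 = 908209 ≡ 1038
σ^128 ≡ 1038^2 = 1077444 ≡ 256
σ^256 ≡ 256^2 = 65536 ≡ 1004
485 = 256 + 128 + 64 + 32 + 4 + 1, so σ^485 ≡ 1004·256·1038·953·237·59 ≡ 247 (mod 1241)
Since 247 equals the digest 247, verification succeeds.

valid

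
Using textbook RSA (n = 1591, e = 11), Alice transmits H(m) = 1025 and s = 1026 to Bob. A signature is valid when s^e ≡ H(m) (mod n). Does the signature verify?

s^2 ≡ 1026^2 = 1052676 ≡ 1025
s^4 ≡ 1025^2 = 1050625 ≡ 565
s^8 ≡ 565^2 = 319225 ≡ 1025
11 = 8 + 2 + 1, so s^11 ≡ 1025·1025·1026 ≡ 566 (mod 1591)
The recovered value 566 does not match the digest 1025.

does not verify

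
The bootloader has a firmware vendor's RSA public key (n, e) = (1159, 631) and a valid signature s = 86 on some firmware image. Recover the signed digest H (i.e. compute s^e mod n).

86

s^2 ≡ 86^2 = 7396 ≡ 442
s^4 ≡ 442^2 = 195364 ≡ 652
s^8 ≡ 652^2 = 425104 ≡ 910
s^16 ≡ 910^2 = 828100 ≡ 574
s^32 ≡ 574^2 = 329476 ≡ 320
s^64 ≡ 320^2 = 102400 ≡ 408
s^128 ≡ 408^2 = 166464 ≡ 727
s^256 ≡ 727^2 = 528529 ≡ 25
s^512 ≡ 25^2 = 625
631 = 512 + 64 + 32 + 16 + 4 + 2 + 1, so s^631 ≡ 625·408·320·574·652·442·86 ≡ 86 (mod 1159)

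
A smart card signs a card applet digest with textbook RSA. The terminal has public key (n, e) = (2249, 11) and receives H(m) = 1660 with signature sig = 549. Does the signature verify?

verifies

sig^2 ≡ 549^2 = 301401 ≡ 35
sig^4 ≡ 35^2 = 1225
sig^8 ≡ 1225^2 = 1500625 ≡ 542
11 = 8 + 2 + 1, so sig^11 ≡ 542·35·549 ≡ 1660 (mod 2249)
sig^11 mod 2249 = 1660 matches H(m).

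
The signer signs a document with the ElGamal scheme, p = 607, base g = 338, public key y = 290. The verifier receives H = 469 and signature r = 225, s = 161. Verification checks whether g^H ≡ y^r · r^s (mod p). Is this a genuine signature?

forged

Left side g^H mod p:
338^469 mod 607 = 146
Right side y^r · r^s mod p:
290^225 mod 607 = 64
225^161 mod 607 = 200
64·200 = 12800 ≡ 53 (mod 607)
146 ≠ 53, so verification fails.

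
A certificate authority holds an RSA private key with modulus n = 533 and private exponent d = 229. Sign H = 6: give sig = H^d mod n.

227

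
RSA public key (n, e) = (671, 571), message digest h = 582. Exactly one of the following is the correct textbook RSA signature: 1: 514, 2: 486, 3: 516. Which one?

3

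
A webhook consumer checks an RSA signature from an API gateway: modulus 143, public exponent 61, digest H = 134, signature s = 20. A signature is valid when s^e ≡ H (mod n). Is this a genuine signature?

s^2 ≡ 20^2 = 400 ≡ 114
s^4 ≡ 114^2 = 12996 ≡ 126
s^8 ≡ 126^2 = 15876 ≡ 3
s^16 ≡ 3^2 = 9
s^32 ≡ 9^2 = 81
61 = 32 + 16 + 8 + 4 + 1, so s^61 ≡ 81·9·3·126·20 ≡ 20 (mod 143)
20 ≠ 134, so verification fails.

forged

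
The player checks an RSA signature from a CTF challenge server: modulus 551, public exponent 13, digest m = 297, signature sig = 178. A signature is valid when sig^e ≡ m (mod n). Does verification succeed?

fails

Squares mod 551: sig^1≡178, sig^2≡277, sig^4≡140, sig^8≡315
13 = 8 + 4 + 1, so sig^13 ≡ 315·140·178 ≡ 254 (mod 551)
254 ≠ 297, so verification fails.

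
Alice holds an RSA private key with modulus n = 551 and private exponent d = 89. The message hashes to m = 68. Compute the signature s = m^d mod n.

501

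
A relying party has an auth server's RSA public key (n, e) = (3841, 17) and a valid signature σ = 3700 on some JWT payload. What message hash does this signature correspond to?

σ^2 ≡ 3700^2 = 13690000 ≡ 676
σ^4 ≡ 676^2 = 456976 ≡ 3738
σ^8 ≡ 3738^2 = 13972644 ≡ 2927
σ^16 ≡ 2927^2 = 8567329 ≡ 1899
17 = 16 + 1, so σ^17 ≡ 1899·3700 ≡ 1111 (mod 3841)

1111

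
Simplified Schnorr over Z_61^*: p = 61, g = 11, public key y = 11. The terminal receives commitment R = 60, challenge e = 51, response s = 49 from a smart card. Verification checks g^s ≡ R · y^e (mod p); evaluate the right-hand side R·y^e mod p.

11

11^2 = 121 ≡ 60
11^4 ≡ 60^2 = 3600 ≡ 1
11^8 ≡ 1^2 = 1
11^16 ≡ 1^2 = 1
11^32 ≡ 1^2 = 1
51 = 32 + 16 + 2 + 1, so 11^51 ≡ 1·1·60·11 ≡ 50 (mod 61)
R · y^e ≡ 60·50 = 3000 ≡ 11 (mod 61)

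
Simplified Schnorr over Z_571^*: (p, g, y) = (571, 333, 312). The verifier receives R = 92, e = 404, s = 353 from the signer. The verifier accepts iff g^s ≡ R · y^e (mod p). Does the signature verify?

does not verify

g^s mod p:
333^2 = 110889 ≡ 115
333^4 ≡ 115^2 = 13225 ≡ 92
333^8 ≡ 92^2 = 8464 ≡ 470
333^16 ≡ 470^2 = 220900 ≡ 494
333^32 ≡ 494^2 = 244036 ≡ 219
333^64 ≡ 219^2 = 47961 ≡ 568
333^128 ≡ 568^2 = 322624 ≡ 9
333^256 ≡ 9^2 = 81
353 = 256 + 64 + 32 + 1, so 333^353 ≡ 81·568·219·333 ≡ 295 (mod 571)
R · y^e mod p:
312^2 = 97344 ≡ 274
312^4 ≡ 274^2 = 75076 ≡ 275
312^8 ≡ 275^2 = 75625 ≡ 253
312^16 ≡ 253^2 = 64009 ≡ 57
312^32 ≡ 57^2 = 3249 ≡ 394
312^64 ≡ 394^2 = 155236 ≡ 495
312^128 ≡ 495^2 = 245025 ≡ 66
312^256 ≡ 66^2 = 4356 ≡ 359
404 = 256 + 128 + 16 + 4, so 312^404 ≡ 359·66·57·275 ≡ 497 (mod 571)
92·497 = 45724 ≡ 44 (mod 571)
295 ≠ 44; the check fails.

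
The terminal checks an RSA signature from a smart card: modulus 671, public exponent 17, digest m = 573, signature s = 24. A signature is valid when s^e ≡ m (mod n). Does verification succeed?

fails

s^2 ≡ 24^2 = 576
s^4 ≡ 576^2 = 331776 ≡ 302
s^8 ≡ 302^2 = 91204 ≡ 619
s^16 ≡ 619^2 = 383161 ≡ 20
17 = 16 + 1, so s^17 ≡ 20·24 ≡ 480 (mod 671)
The recovered value 480 does not match the digest 573.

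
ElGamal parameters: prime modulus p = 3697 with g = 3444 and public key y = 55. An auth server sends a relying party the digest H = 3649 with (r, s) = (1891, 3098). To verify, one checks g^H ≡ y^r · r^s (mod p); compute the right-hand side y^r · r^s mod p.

880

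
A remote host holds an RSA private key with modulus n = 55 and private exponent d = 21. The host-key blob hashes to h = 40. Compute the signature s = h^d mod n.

Squares mod 55: h^1≡40, h^2≡5, h^4≡25, h^8≡20, h^16≡15
21 = 16 + 4 + 1, so h^21 ≡ 15·25·40 ≡ 40 (mod 55)

40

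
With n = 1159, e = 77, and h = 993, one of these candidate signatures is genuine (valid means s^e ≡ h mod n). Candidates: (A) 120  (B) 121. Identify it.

Candidate A: 120^2 = 14400 ≡ 492; 120^4 ≡ 492^2 = 242064 ≡ 992; 120^8 ≡ 992^2 = 984064 ≡ 73; 120^16 ≡ 73^2 = 5329 ≡ 693; 120^32 ≡ 693^2 = 480249 ≡ 423; 120^64 ≡ 423^2 = 178929 ≡ 443; 77 = 64 + 8 + 4 + 1, so 120^77 ≡ 443·73·992·120 ≡ 993 (mod 1159)
  → matches h = 993
Candidate B: 121^2 = 14641 ≡ 733; 121^4 ≡ 733^2 = 537289 ≡ 672; 121^8 ≡ 672^2 = 451584 ≡ 733; 121^16 ≡ 733^2 = 537289 ≡ 672; 121^32 ≡ 672^2 = 451584 ≡ 733; 121^64 ≡ 733^2 = 537289 ≡ 672; 77 = 64 + 8 + 4 + 1, so 121^77 ≡ 672·733·672·121 ≡ 182 (mod 1159)

A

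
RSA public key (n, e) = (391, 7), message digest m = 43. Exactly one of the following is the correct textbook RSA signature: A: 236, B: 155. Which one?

B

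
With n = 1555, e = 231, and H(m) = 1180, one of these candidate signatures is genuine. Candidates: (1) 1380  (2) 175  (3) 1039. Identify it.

Candidate 1: 1380^231 mod 1555 = 1180
  → matches H(m) = 1180
Candidate 2: 175^231 mod 1555 = 375
Candidate 3: 1039^231 mod 1555 = 1014

1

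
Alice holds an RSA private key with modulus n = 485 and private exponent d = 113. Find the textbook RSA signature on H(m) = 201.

446

Squares mod 485: (H(m))^1≡201, (H(m))^2≡146, (H(m))^4≡461, (H(m))^8≡91, (H(m))^16≡36, (H(m))^32≡326, (H(m))^64≡61
113 = 64 + 32 + 16 + 1, so (H(m))^113 ≡ 61·326·36·201 ≡ 446 (mod 485)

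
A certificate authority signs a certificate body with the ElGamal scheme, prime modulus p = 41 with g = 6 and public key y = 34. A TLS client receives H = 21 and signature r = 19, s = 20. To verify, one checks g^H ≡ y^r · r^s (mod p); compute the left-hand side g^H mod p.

35

Squares mod 41: 6^1≡6, 6^2≡36, 6^4≡25, 6^8≡10, 6^16≡18
21 = 16 + 4 + 1, so 6^21 ≡ 18·25·6 ≡ 35 (mod 41)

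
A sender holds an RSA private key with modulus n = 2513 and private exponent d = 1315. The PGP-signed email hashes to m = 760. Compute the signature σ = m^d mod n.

1166

m^1315 mod 2513 = 1166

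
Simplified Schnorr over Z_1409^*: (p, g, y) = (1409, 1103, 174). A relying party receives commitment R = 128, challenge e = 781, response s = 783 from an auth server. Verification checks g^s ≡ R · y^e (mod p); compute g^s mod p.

762

1103^2 = 1216609 ≡ 642
1103^4 ≡ 642^2 = 412164 ≡ 736
1103^8 ≡ 736^2 = 541696 ≡ 640
1103^16 ≡ 640^2 = 409600 ≡ 990
1103^32 ≡ 990^2 = 980100 ≡ 845
1103^64 ≡ 845^2 = 714025 ≡ 1071
1103^128 ≡ 1071^2 = 1147041 ≡ 115
1103^256 ≡ 115^2 = 13225 ≡ 544
1103^512 ≡ 544^2 = 295936 ≡ 46
783 = 512 + 256 + 8 + 4 + 2 + 1, so 1103^783 ≡ 46·544·640·736·642·1103 ≡ 762 (mod 1409)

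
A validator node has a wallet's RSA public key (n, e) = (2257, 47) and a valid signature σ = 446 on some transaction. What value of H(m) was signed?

Squares mod 2257: σ^1≡446, σ^2≡300, σ^4≡1977, σ^8≡1662, σ^16≡1933, σ^32≡1154
47 = 32 + 8 + 4 + 2 + 1, so σ^47 ≡ 1154·1662·1977·300·446 ≡ 1530 (mod 2257)

1530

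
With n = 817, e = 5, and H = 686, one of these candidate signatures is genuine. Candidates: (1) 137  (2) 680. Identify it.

2

Candidate 1: 137^2 = 18769 ≡ 795; 137^4 ≡ 795^2 = 632025 ≡ 484; 5 = 4 + 1, so 137^5 ≡ 484·137 ≡ 131 (mod 817)
Candidate 2: 680^2 = 462400 ≡ 795; 680^4 ≡ 795^2 = 632025 ≡ 484; 5 = 4 + 1, so 680^5 ≡ 484·680 ≡ 686 (mod 817)
  → matches H = 686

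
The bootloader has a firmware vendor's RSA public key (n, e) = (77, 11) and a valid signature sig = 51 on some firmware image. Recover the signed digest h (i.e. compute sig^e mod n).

Squares mod 77: sig^1≡51, sig^2≡60, sig^4≡58, sig^8≡53
11 = 8 + 2 + 1, so sig^11 ≡ 53·60·51 ≡ 18 (mod 77)

18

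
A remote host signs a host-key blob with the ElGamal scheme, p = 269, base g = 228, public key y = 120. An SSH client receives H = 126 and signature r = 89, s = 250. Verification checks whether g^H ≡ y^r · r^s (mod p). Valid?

Left side g^H mod p:
228^2 = 51984 ≡ 67
228^4 ≡ 67^2 = 4489 ≡ 185
228^8 ≡ 185^2 = 34225 ≡ 62
228^16 ≡ 62^2 = 3844 ≡ 78
228^32 ≡ 78^2 = 6084 ≡ 166
228^64 ≡ 166^2 = 27556 ≡ 118
126 = 64 + 32 + 16 + 8 + 4 + 2, so 228^126 ≡ 118·166·78·62·185·67 ≡ 256 (mod 269)
Right side y^r · r^s mod p:
120^2 = 14400 ≡ 143
120^4 ≡ 143^2 = 20449 ≡ 5
120^8 ≡ 5^2 = 25
120^16 ≡ 25^2 = 625 ≡ 87
120^32 ≡ 87^2 = 7569 ≡ 37
120^64 ≡ 37^2 = 1369 ≡ 24
89 = 64 + 16 + 8 + 1, so 120^89 ≡ 24·87·25·120 ≡ 66 (mod 269)
89^2 = 7921 ≡ 120
89^4 ≡ 120^2 = 14400 ≡ 143
89^8 ≡ 143^2 = 20449 ≡ 5
89^16 ≡ 5^2 = 25
89^32 ≡ 25^2 = 625 ≡ 87
89^64 ≡ 87^2 = 7569 ≡ 37
89^128 ≡ 37^2 = 1369 ≡ 24
250 = 128 + 64 + 32 + 16 + 8 + 2, so 89^250 ≡ 24·37·87·25·5·120 ≡ 105 (mod 269)
66·105 = 6930 ≡ 205 (mod 269)
256 ≠ 205, so verification fails.

no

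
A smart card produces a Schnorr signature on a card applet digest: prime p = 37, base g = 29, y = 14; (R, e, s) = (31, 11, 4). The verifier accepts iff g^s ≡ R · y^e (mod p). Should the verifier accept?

accept

g^s mod p:
Squares mod 37: 29^1≡29, 29^2≡27, 29^4≡26
29^4 ≡ 26 (mod 37)
R · y^e mod p:
Squares mod 37: 14^1≡14, 14^2≡11, 14^4≡10, 14^8≡26
11 = 8 + 2 + 1, so 14^11 ≡ 26·11·14 ≡ 8 (mod 37)
31·8 = 248 ≡ 26 (mod 37)
26 ≡ 26 (mod 37); signature holds.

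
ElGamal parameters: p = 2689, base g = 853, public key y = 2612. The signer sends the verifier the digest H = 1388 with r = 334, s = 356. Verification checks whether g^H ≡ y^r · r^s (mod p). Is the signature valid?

Left side g^H mod p:
853^2 = 727609 ≡ 1579
853^4 ≡ 1579^2 = 2493241 ≡ 538
853^8 ≡ 538^2 = 289444 ≡ 1721
853^16 ≡ 1721^2 = 2961841 ≡ 1252
853^32 ≡ 1252^2 = 1567504 ≡ 2506
853^64 ≡ 2506^2 = 6280036 ≡ 1221
853^128 ≡ 1221^2 = 1490841 ≡ 1135
853^256 ≡ 1135^2 = 1288225 ≡ 194
853^512 ≡ 194^2 = 37636 ≡ 2679
853^1024 ≡ 2679^2 = 7177041 ≡ 100
1388 = 1024 + 256 + 64 + 32 + 8 + 4, so 853^1388 ≡ 100·194·1221·2506·1721·538 ≡ 66 (mod 2689)
Right side y^r · r^s mod p:
2612^2 = 6822544 ≡ 551
2612^4 ≡ 551^2 = 303601 ≡ 2433
2612^8 ≡ 2433^2 = 5919489 ≡ 1000
2612^16 ≡ 1000^2 = 1000000 ≡ 2381
2612^32 ≡ 2381^2 = 5669161 ≡ 749
2612^64 ≡ 749^2 = 561001 ≡ 1689
2612^128 ≡ 1689^2 = 2852721 ≡ 2381
2612^256 ≡ 2381^2 = 5669161 ≡ 749
334 = 256 + 64 + 8 + 4 + 2, so 2612^334 ≡ 749·1689·1000·2433·551 ≡ 1752 (mod 2689)
334^2 = 111556 ≡ 1307
334^4 ≡ 1307^2 = 1708249 ≡ 734
334^8 ≡ 734^2 = 538756 ≡ 956
334^16 ≡ 956^2 = 913936 ≡ 2365
334^32 ≡ 2365^2 = 5593225 ≡ 105
334^64 ≡ 105^2 = 11025 ≡ 269
334^128 ≡ 269^2 = 72361 ≡ 2447
334^256 ≡ 2447^2 = 5987809 ≡ 2095
356 = 256 + 64 + 32 + 4, so 334^356 ≡ 2095·269·105·734 ≡ 1409 (mod 2689)
1752·1409 = 2468568 ≡ 66 (mod 2689)
66 ≡ 66 (mod 2689), so the signature is genuine.

valid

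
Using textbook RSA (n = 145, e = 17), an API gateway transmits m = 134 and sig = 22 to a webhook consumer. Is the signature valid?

sig^17 mod 145 = 92
sig^17 mod 145 = 92, but m = 134.

invalid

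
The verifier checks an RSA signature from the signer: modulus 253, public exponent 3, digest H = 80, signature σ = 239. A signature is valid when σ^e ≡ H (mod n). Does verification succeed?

fails

σ^3 mod 253 = 39
The recovered value 39 does not match the digest 80.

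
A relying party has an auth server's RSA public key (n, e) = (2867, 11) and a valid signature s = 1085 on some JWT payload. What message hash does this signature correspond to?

2515

s^2 ≡ 1085^2 = 1177225 ≡ 1755
s^4 ≡ 1755^2 = 3080025 ≡ 867
s^8 ≡ 867^2 = 751689 ≡ 535
11 = 8 + 2 + 1, so s^11 ≡ 535·1755·1085 ≡ 2515 (mod 2867)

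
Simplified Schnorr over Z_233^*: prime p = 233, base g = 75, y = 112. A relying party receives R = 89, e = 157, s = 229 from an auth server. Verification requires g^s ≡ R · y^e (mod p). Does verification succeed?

fails

g^s mod p:
75^2 = 5625 ≡ 33
75^4 ≡ 33^2 = 1089 ≡ 157
75^8 ≡ 157^2 = 24649 ≡ 184
75^16 ≡ 184^2 = 33856 ≡ 71
75^32 ≡ 71^2 = 5041 ≡ 148
75^64 ≡ 148^2 = 21904 ≡ 2
75^128 ≡ 2^2 = 4
229 = 128 + 64 + 32 + 4 + 1, so 75^229 ≡ 4·2·148·157·75 ≡ 45 (mod 233)
R · y^e mod p:
112^2 = 12544 ≡ 195
112^4 ≡ 195^2 = 38025 ≡ 46
112^8 ≡ 46^2 = 2116 ≡ 19
112^16 ≡ 19^2 = 361 ≡ 128
112^32 ≡ 128^2 = 16384 ≡ 74
112^64 ≡ 74^2 = 5476 ≡ 117
112^128 ≡ 117^2 = 13689 ≡ 175
157 = 128 + 16 + 8 + 4 + 1, so 112^157 ≡ 175·128·19·46·112 ≡ 197 (mod 233)
89·197 = 17533 ≡ 58 (mod 233)
45 ≠ 58; the check fails.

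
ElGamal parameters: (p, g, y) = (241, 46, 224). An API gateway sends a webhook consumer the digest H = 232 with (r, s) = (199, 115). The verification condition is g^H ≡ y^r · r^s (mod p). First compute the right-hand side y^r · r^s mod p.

147

224^2 = 50176 ≡ 48
224^4 ≡ 48^2 = 2304 ≡ 135
224^8 ≡ 135^2 = 18225 ≡ 150
224^16 ≡ 150^2 = 22500 ≡ 87
224^32 ≡ 87^2 = 7569 ≡ 98
224^64 ≡ 98^2 = 9604 ≡ 205
224^128 ≡ 205^2 = 42025 ≡ 91
199 = 128 + 64 + 4 + 2 + 1, so 224^199 ≡ 91·205·135·48·224 ≡ 156 (mod 241)
199^2 = 39601 ≡ 77
199^4 ≡ 77^2 = 5929 ≡ 145
199^8 ≡ 145^2 = 21025 ≡ 58
199^16 ≡ 58^2 = 3364 ≡ 231
199^32 ≡ 231^2 = 53361 ≡ 100
199^64 ≡ 100^2 = 10000 ≡ 119
115 = 64 + 32 + 16 + 2 + 1, so 199^115 ≡ 119·100·231·77·199 ≡ 89 (mod 241)
y^r · r^s ≡ 156·89 = 13884 ≡ 147 (mod 241)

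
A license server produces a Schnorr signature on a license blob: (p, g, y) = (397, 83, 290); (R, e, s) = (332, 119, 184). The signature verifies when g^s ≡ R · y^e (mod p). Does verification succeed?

g^s mod p:
83^2 = 6889 ≡ 140
83^4 ≡ 140^2 = 19600 ≡ 147
83^8 ≡ 147^2 = 21609 ≡ 171
83^16 ≡ 171^2 = 29241 ≡ 260
83^32 ≡ 260^2 = 67600 ≡ 110
83^64 ≡ 110^2 = 12100 ≡ 190
83^128 ≡ 190^2 = 36100 ≡ 370
184 = 128 + 32 + 16 + 8, so 83^184 ≡ 370·110·260·171 ≡ 367 (mod 397)
R · y^e mod p:
290^2 = 84100 ≡ 333
290^4 ≡ 333^2 = 110889 ≡ 126
290^8 ≡ 126^2 = 15876 ≡ 393
290^16 ≡ 393^2 = 154449 ≡ 16
290^32 ≡ 16^2 = 256
290^64 ≡ 256^2 = 65536 ≡ 31
119 = 64 + 32 + 16 + 4 + 2 + 1, so 290^119 ≡ 31·256·16·126·333·290 ≡ 31 (mod 397)
332·31 = 10292 ≡ 367 (mod 397)
367 ≡ 367 (mod 397); signature holds.

passes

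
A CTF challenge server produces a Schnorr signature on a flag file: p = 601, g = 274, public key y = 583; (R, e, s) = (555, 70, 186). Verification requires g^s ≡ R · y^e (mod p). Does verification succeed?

fails

g^s mod p:
Squares mod 601: 274^1≡274, 274^2≡552, 274^4≡598, 274^8≡9, 274^16≡81, 274^32≡551, 274^64≡96, 274^128≡201
186 = 128 + 32 + 16 + 8 + 2, so 274^186 ≡ 201·551·81·9·552 ≡ 119 (mod 601)
R · y^e mod p:
Squares mod 601: 583^1≡583, 583^2≡324, 583^4≡402, 583^8≡536, 583^16≡18, 583^32≡324, 583^64≡402
70 = 64 + 4 + 2, so 583^70 ≡ 402·402·324 ≡ 576 (mod 601)
555·576 = 319680 ≡ 549 (mod 601)
119 ≠ 549; the check fails.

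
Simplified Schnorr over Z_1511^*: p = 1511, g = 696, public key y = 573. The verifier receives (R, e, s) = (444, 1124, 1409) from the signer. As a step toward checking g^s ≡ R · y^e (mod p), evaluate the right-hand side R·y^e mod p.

Squares mod 1511: 573^1≡573, 573^2≡442, 573^4≡445, 573^8≡84, 573^16≡1012, 573^32≡1197, 573^64≡381, 573^128≡105, 573^256≡448, 573^512≡1252, 573^1024≡597
1124 = 1024 + 64 + 32 + 4, so 573^1124 ≡ 597·381·1197·445 ≡ 798 (mod 1511)
R · y^e ≡ 444·798 = 354312 ≡ 738 (mod 1511)

738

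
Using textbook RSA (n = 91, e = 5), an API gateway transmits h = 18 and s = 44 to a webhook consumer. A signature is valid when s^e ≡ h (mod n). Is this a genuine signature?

s^5 mod 91 = 18
s^5 mod 91 = 18 matches h.

genuine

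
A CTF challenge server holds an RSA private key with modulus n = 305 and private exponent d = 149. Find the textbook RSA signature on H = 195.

Squares mod 305: H^1≡195, H^2≡205, H^4≡240, H^8≡260, H^16≡195, H^32≡205, H^64≡240, H^128≡260
149 = 128 + 16 + 4 + 1, so H^149 ≡ 260·195·240·195 ≡ 300 (mod 305)

300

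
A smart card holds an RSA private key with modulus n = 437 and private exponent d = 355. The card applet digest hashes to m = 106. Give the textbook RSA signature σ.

m^2 ≡ 106^2 = 11236 ≡ 311
m^4 ≡ 311^2 = 96721 ≡ 144
m^8 ≡ 144^2 = 20736 ≡ 197
m^16 ≡ 197^2 = 38809 ≡ 353
m^32 ≡ 353^2 = 124609 ≡ 64
m^64 ≡ 64^2 = 4096 ≡ 163
m^128 ≡ 163^2 = 26569 ≡ 349
m^256 ≡ 349^2 = 121801 ≡ 315
355 = 256 + 64 + 32 + 2 + 1, so m^355 ≡ 315·163·64·311·106 ≡ 30 (mod 437)

30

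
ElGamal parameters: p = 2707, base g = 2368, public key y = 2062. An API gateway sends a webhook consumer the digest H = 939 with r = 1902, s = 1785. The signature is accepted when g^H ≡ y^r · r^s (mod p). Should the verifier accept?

Left side g^H mod p:
2368^2 = 5607424 ≡ 1227
2368^4 ≡ 1227^2 = 1505529 ≡ 437
2368^8 ≡ 437^2 = 190969 ≡ 1479
2368^16 ≡ 1479^2 = 2187441 ≡ 185
2368^32 ≡ 185^2 = 34225 ≡ 1741
2368^64 ≡ 1741^2 = 3031081 ≡ 1948
2368^128 ≡ 1948^2 = 3794704 ≡ 2197
2368^256 ≡ 2197^2 = 4826809 ≡ 228
2368^512 ≡ 228^2 = 51984 ≡ 551
939 = 512 + 256 + 128 + 32 + 8 + 2 + 1, so 2368^939 ≡ 551·228·2197·1741·1479·1227·2368 ≡ 583 (mod 2707)
Right side y^r · r^s mod p:
2062^2 = 4251844 ≡ 1854
2062^4 ≡ 1854^2 = 3437316 ≡ 2133
2062^8 ≡ 2133^2 = 4549689 ≡ 1929
2062^16 ≡ 1929^2 = 3721041 ≡ 1623
2062^32 ≡ 1623^2 = 2634129 ≡ 218
2062^64 ≡ 218^2 = 47524 ≡ 1505
2062^128 ≡ 1505^2 = 2265025 ≡ 1973
2062^256 ≡ 1973^2 = 3892729 ≡ 63
2062^512 ≡ 63^2 = 3969 ≡ 1262
2062^1024 ≡ 1262^2 = 1592644 ≡ 928
1902 = 1024 + 512 + 256 + 64 + 32 + 8 + 4 + 2, so 2062^1902 ≡ 928·1262·63·1505·218·1929·2133·1854 ≡ 2425 (mod 2707)
1902^2 = 3617604 ≡ 1052
1902^4 ≡ 1052^2 = 1106704 ≡ 2248
1902^8 ≡ 2248^2 = 5053504 ≡ 2242
1902^16 ≡ 2242^2 = 5026564 ≡ 2372
1902^32 ≡ 2372^2 = 5626384 ≡ 1238
1902^64 ≡ 1238^2 = 1532644 ≡ 482
1902^128 ≡ 482^2 = 232324 ≡ 2229
1902^256 ≡ 2229^2 = 4968441 ≡ 1096
1902^512 ≡ 1096^2 = 1201216 ≡ 2015
1902^1024 ≡ 2015^2 = 4060225 ≡ 2432
1785 = 1024 + 512 + 128 + 64 + 32 + 16 + 8 + 1, so 1902^1785 ≡ 2432·2015·2229·482·1238·2372·2242·1902 ≡ 696 (mod 2707)
2425·696 = 1687800 ≡ 1339 (mod 2707)
583 ≠ 1339, so verification fails.

reject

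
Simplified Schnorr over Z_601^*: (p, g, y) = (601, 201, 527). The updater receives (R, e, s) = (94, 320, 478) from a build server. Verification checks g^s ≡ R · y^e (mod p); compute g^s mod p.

371

201^2 = 40401 ≡ 134
201^4 ≡ 134^2 = 17956 ≡ 527
201^8 ≡ 527^2 = 277729 ≡ 67
201^16 ≡ 67^2 = 4489 ≡ 282
201^32 ≡ 282^2 = 79524 ≡ 192
201^64 ≡ 192^2 = 36864 ≡ 203
201^128 ≡ 203^2 = 41209 ≡ 341
201^256 ≡ 341^2 = 116281 ≡ 288
478 = 256 + 128 + 64 + 16 + 8 + 4 + 2, so 201^478 ≡ 288·341·203·282·67·527·134 ≡ 371 (mod 601)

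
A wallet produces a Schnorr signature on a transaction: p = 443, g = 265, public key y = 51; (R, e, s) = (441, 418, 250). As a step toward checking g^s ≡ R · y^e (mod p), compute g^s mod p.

314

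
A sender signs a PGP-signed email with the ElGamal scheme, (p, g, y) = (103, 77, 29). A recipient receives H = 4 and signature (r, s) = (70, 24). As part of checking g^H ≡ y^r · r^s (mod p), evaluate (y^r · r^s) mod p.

68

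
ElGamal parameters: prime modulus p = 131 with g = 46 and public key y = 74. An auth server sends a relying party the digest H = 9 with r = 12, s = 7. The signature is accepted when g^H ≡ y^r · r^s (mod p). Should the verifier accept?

reject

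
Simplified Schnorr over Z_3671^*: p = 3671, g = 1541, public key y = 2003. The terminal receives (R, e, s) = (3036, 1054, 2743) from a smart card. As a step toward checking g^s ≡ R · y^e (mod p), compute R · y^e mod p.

3198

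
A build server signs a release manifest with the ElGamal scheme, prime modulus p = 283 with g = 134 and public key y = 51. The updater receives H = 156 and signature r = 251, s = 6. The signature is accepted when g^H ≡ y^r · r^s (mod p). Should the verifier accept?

reject

Left side g^H mod p:
134^2 = 17956 ≡ 127
134^4 ≡ 127^2 = 16129 ≡ 281
134^8 ≡ 281^2 = 78961 ≡ 4
134^16 ≡ 4^2 = 16
134^32 ≡ 16^2 = 256
134^64 ≡ 256^2 = 65536 ≡ 163
134^128 ≡ 163^2 = 26569 ≡ 250
156 = 128 + 16 + 8 + 4, so 134^156 ≡ 250·16·4·281 ≡ 262 (mod 283)
Right side y^r · r^s mod p:
51^2 = 2601 ≡ 54
51^4 ≡ 54^2 = 2916 ≡ 86
51^8 ≡ 86^2 = 7396 ≡ 38
51^16 ≡ 38^2 = 1444 ≡ 29
51^32 ≡ 29^2 = 841 ≡ 275
51^64 ≡ 275^2 = 75625 ≡ 64
51^128 ≡ 64^2 = 4096 ≡ 134
251 = 128 + 64 + 32 + 16 + 8 + 2 + 1, so 51^251 ≡ 134·64·275·29·38·54·51 ≡ 29 (mod 283)
251^2 = 63001 ≡ 175
251^4 ≡ 175^2 = 30625 ≡ 61
6 = 4 + 2, so 251^6 ≡ 61·175 ≡ 204 (mod 283)
29·204 = 5916 ≡ 256 (mod 283)
262 ≠ 256, so verification fails.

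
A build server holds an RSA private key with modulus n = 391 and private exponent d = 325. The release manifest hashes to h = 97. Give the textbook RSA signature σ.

h^325 mod 391 = 360

360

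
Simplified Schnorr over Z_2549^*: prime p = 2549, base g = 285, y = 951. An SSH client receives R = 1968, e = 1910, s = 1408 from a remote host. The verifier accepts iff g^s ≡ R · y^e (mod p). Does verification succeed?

g^s mod p:
285^1408 mod 2549 = 1361
R · y^e mod p:
951^1910 mod 2549 = 2222
1968·2222 = 4372896 ≡ 1361 (mod 2549)
1361 ≡ 1361 (mod 2549); signature holds.

passes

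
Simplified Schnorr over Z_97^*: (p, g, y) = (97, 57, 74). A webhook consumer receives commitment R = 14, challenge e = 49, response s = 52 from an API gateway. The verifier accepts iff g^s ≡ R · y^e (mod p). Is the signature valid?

g^s mod p:
57^2 = 3249 ≡ 48
57^4 ≡ 48^2 = 2304 ≡ 73
57^8 ≡ 73^2 = 5329 ≡ 91
57^16 ≡ 91^2 = 8281 ≡ 36
57^32 ≡ 36^2 = 1296 ≡ 35
52 = 32 + 16 + 4, so 57^52 ≡ 35·36·73 ≡ 24 (mod 97)
R · y^e mod p:
74^2 = 5476 ≡ 44
74^4 ≡ 44^2 = 1936 ≡ 93
74^8 ≡ 93^2 = 8649 ≡ 16
74^16 ≡ 16^2 = 256 ≡ 62
74^32 ≡ 62^2 = 3844 ≡ 61
49 = 32 + 16 + 1, so 74^49 ≡ 61·62·74 ≡ 23 (mod 97)
14·23 = 322 ≡ 31 (mod 97)
24 ≠ 31; the check fails.

invalid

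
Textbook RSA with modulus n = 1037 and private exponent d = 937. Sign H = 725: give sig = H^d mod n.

958

H^2 ≡ 725^2 = 525625 ≡ 903
H^4 ≡ 903^2 = 815409 ≡ 327
H^8 ≡ 327^2 = 106929 ≡ 118
H^16 ≡ 118^2 = 13924 ≡ 443
H^32 ≡ 443^2 = 196249 ≡ 256
H^64 ≡ 256^2 = 65536 ≡ 205
H^128 ≡ 205^2 = 42025 ≡ 545
H^256 ≡ 545^2 = 297025 ≡ 443
H^512 ≡ 443^2 = 196249 ≡ 256
937 = 512 + 256 + 128 + 32 + 8 + 1, so H^937 ≡ 256·443·545·256·118·725 ≡ 958 (mod 1037)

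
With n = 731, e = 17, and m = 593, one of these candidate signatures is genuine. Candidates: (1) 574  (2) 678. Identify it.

Candidate 1: 574^17 mod 731 = 642
Candidate 2: 678^17 mod 731 = 593
  → matches m = 593

2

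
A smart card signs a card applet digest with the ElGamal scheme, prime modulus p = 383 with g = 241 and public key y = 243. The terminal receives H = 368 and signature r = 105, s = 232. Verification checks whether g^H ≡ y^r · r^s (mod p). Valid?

yes

Left side g^H mod p:
241^2 = 58081 ≡ 248
241^4 ≡ 248^2 = 61504 ≡ 224
241^8 ≡ 224^2 = 50176 ≡ 3
241^16 ≡ 3^2 = 9
241^32 ≡ 9^2 = 81
241^64 ≡ 81^2 = 6561 ≡ 50
241^128 ≡ 50^2 = 2500 ≡ 202
241^256 ≡ 202^2 = 40804 ≡ 206
368 = 256 + 64 + 32 + 16, so 241^368 ≡ 206·50·81·9 ≡ 368 (mod 383)
Right side y^r · r^s mod p:
243^2 = 59049 ≡ 67
243^4 ≡ 67^2 = 4489 ≡ 276
243^8 ≡ 276^2 = 76176 ≡ 342
243^16 ≡ 342^2 = 116964 ≡ 149
243^32 ≡ 149^2 = 22201 ≡ 370
243^64 ≡ 370^2 = 136900 ≡ 169
105 = 64 + 32 + 8 + 1, so 243^105 ≡ 169·370·342·243 ≡ 261 (mod 383)
105^2 = 11025 ≡ 301
105^4 ≡ 301^2 = 90601 ≡ 213
105^8 ≡ 213^2 = 45369 ≡ 175
105^16 ≡ 175^2 = 30625 ≡ 368
105^32 ≡ 368^2 = 135424 ≡ 225
105^64 ≡ 225^2 = 50625 ≡ 69
105^128 ≡ 69^2 = 4761 ≡ 165
232 = 128 + 64 + 32 + 8, so 105^232 ≡ 165·69·225·175 ≡ 110 (mod 383)
261·110 = 28710 ≡ 368 (mod 383)
368 ≡ 368 (mod 383), so the signature is genuine.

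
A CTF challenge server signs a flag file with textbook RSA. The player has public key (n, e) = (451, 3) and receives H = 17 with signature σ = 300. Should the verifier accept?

reject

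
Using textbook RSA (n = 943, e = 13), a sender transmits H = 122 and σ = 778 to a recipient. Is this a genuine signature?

σ^2 ≡ 778^2 = 605284 ≡ 821
σ^4 ≡ 821^2 = 674041 ≡ 739
σ^8 ≡ 739^2 = 546121 ≡ 124
13 = 8 + 4 + 1, so σ^13 ≡ 124·739·778 ≡ 122 (mod 943)
Since 122 equals the digest 122, verification succeeds.

genuine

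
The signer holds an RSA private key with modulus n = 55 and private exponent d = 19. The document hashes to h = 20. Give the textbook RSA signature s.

h^2 ≡ 20^2 = 400 ≡ 15
h^4 ≡ 15^2 = 225 ≡ 5
h^8 ≡ 5^2 = 25
h^16 ≡ 25^2 = 625 ≡ 20
19 = 16 + 2 + 1, so h^19 ≡ 20·15·20 ≡ 5 (mod 55)

5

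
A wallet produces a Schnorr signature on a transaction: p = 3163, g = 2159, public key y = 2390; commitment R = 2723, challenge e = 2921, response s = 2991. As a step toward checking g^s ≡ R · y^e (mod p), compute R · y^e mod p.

Squares mod 3163: 2390^1≡2390, 2390^2≡2885, 2390^4≡1372, 2390^8≡399, 2390^16≡1051, 2390^32≡714, 2390^64≡553, 2390^128≡2161, 2390^256≡1333, 2390^512≡2446, 2390^1024≡1683, 2390^2048≡1604
2921 = 2048 + 512 + 256 + 64 + 32 + 8 + 1, so 2390^2921 ≡ 1604·2446·1333·553·714·399·2390 ≡ 2288 (mod 3163)
R · y^e ≡ 2723·2288 = 6230224 ≡ 2277 (mod 3163)

2277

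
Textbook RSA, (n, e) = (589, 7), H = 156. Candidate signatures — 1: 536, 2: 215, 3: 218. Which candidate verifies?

Candidate 1: Squares mod 589: 536^1≡536, 536^2≡453, 536^4≡237; 7 = 4 + 2 + 1, so 536^7 ≡ 237·453·536 ≡ 196 (mod 589)
Candidate 2: Squares mod 589: 215^1≡215, 215^2≡283, 215^4≡574; 7 = 4 + 2 + 1, so 215^7 ≡ 574·283·215 ≡ 275 (mod 589)
Candidate 3: Squares mod 589: 218^1≡218, 218^2≡404, 218^4≡63; 7 = 4 + 2 + 1, so 218^7 ≡ 63·404·218 ≡ 156 (mod 589)
  → matches H = 156

3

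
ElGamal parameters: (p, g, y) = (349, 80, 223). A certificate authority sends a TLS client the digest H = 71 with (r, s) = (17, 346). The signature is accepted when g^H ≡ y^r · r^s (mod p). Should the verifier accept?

Left side g^H mod p:
80^2 = 6400 ≡ 118
80^4 ≡ 118^2 = 13924 ≡ 313
80^8 ≡ 313^2 = 97969 ≡ 249
80^16 ≡ 249^2 = 62001 ≡ 228
80^32 ≡ 228^2 = 51984 ≡ 332
80^64 ≡ 332^2 = 110224 ≡ 289
71 = 64 + 4 + 2 + 1, so 80^71 ≡ 289·313·118·80 ≡ 75 (mod 349)
Right side y^r · r^s mod p:
223^2 = 49729 ≡ 171
223^4 ≡ 171^2 = 29241 ≡ 274
223^8 ≡ 274^2 = 75076 ≡ 41
223^16 ≡ 41^2 = 1681 ≡ 285
17 = 16 + 1, so 223^17 ≡ 285·223 ≡ 37 (mod 349)
17^2 = 289
17^4 ≡ 289^2 = 83521 ≡ 110
17^8 ≡ 110^2 = 12100 ≡ 234
17^16 ≡ 234^2 = 54756 ≡ 312
17^32 ≡ 312^2 = 97344 ≡ 322
17^64 ≡ 322^2 = 103684 ≡ 31
17^128 ≡ 31^2 = 961 ≡ 263
17^256 ≡ 263^2 = 69169 ≡ 67
346 = 256 + 64 + 16 + 8 + 2, so 17^346 ≡ 67·31·312·234·289 ≡ 285 (mod 349)
37·285 = 10545 ≡ 75 (mod 349)
75 ≡ 75 (mod 349), so the signature is genuine.

accept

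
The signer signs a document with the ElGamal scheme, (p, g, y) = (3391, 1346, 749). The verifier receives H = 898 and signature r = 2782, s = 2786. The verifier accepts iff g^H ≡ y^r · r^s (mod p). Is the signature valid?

invalid

Left side g^H mod p:
1346^2 = 1811716 ≡ 922
1346^4 ≡ 922^2 = 850084 ≡ 2334
1346^8 ≡ 2334^2 = 5447556 ≡ 1610
1346^16 ≡ 1610^2 = 2592100 ≡ 1376
1346^32 ≡ 1376^2 = 1893376 ≡ 1198
1346^64 ≡ 1198^2 = 1435204 ≡ 811
1346^128 ≡ 811^2 = 657721 ≡ 3258
1346^256 ≡ 3258^2 = 10614564 ≡ 734
1346^512 ≡ 734^2 = 538756 ≡ 2978
898 = 512 + 256 + 128 + 2, so 1346^898 ≡ 2978·734·3258·922 ≡ 2803 (mod 3391)
Right side y^r · r^s mod p:
749^2 = 561001 ≡ 1486
749^4 ≡ 1486^2 = 2208196 ≡ 655
749^8 ≡ 655^2 = 429025 ≡ 1759
749^16 ≡ 1759^2 = 3094081 ≡ 1489
749^32 ≡ 1489^2 = 2217121 ≡ 2798
749^64 ≡ 2798^2 = 7828804 ≡ 2376
749^128 ≡ 2376^2 = 5645376 ≡ 2752
749^256 ≡ 2752^2 = 7573504 ≡ 1401
749^512 ≡ 1401^2 = 1962801 ≡ 2803
749^1024 ≡ 2803^2 = 7856809 ≡ 3253
749^2048 ≡ 3253^2 = 10582009 ≡ 2089
2782 = 2048 + 512 + 128 + 64 + 16 + 8 + 4 + 2, so 749^2782 ≡ 2089·2803·2752·2376·1489·1759·655·1486 ≡ 599 (mod 3391)
2782^2 = 7739524 ≡ 1262
2782^4 ≡ 1262^2 = 1592644 ≡ 2265
2782^8 ≡ 2265^2 = 5130225 ≡ 3033
2782^16 ≡ 3033^2 = 9199089 ≡ 2697
2782^32 ≡ 2697^2 = 7273809 ≡ 114
2782^64 ≡ 114^2 = 12996 ≡ 2823
2782^128 ≡ 2823^2 = 7969329 ≡ 479
2782^256 ≡ 479^2 = 229441 ≡ 2244
2782^512 ≡ 2244^2 = 5035536 ≡ 3292
2782^1024 ≡ 3292^2 = 10837264 ≡ 3019
2782^2048 ≡ 3019^2 = 9114361 ≡ 2744
2786 = 2048 + 512 + 128 + 64 + 32 + 2, so 2782^2786 ≡ 2744·3292·479·2823·114·1262 ≡ 1097 (mod 3391)
599·1097 = 657103 ≡ 2640 (mod 3391)
2803 ≠ 2640, so verification fails.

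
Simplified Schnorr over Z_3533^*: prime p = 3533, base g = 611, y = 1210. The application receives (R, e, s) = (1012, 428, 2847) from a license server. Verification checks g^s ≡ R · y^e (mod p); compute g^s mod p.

1049

611^2 = 373321 ≡ 2356
611^4 ≡ 2356^2 = 5550736 ≡ 393
611^8 ≡ 393^2 = 154449 ≡ 2530
611^16 ≡ 2530^2 = 6400900 ≡ 2637
611^32 ≡ 2637^2 = 6953769 ≡ 825
611^64 ≡ 825^2 = 680625 ≡ 2289
611^128 ≡ 2289^2 = 5239521 ≡ 82
611^256 ≡ 82^2 = 6724 ≡ 3191
611^512 ≡ 3191^2 = 10182481 ≡ 375
611^1024 ≡ 375^2 = 140625 ≡ 2838
611^2048 ≡ 2838^2 = 8054244 ≡ 2537
2847 = 2048 + 512 + 256 + 16 + 8 + 4 + 2 + 1, so 611^2847 ≡ 2537·375·3191·2637·2530·393·2356·611 ≡ 1049 (mod 3533)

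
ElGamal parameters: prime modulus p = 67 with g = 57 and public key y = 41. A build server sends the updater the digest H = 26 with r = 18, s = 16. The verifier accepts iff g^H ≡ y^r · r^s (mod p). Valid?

no

Left side g^H mod p:
57^2 = 3249 ≡ 33
57^4 ≡ 33^2 = 1089 ≡ 17
57^8 ≡ 17^2 = 289 ≡ 21
57^16 ≡ 21^2 = 441 ≡ 39
26 = 16 + 8 + 2, so 57^26 ≡ 39·21·33 ≡ 26 (mod 67)
Right side y^r · r^s mod p:
41^2 = 1681 ≡ 6
41^4 ≡ 6^2 = 36
41^8 ≡ 36^2 = 1296 ≡ 23
41^16 ≡ 23^2 = 529 ≡ 60
18 = 16 + 2, so 41^18 ≡ 60·6 ≡ 25 (mod 67)
18^2 = 324 ≡ 56
18^4 ≡ 56^2 = 3136 ≡ 54
18^8 ≡ 54^2 = 2916 ≡ 35
18^16 ≡ 35^2 = 1225 ≡ 19
25·19 = 475 ≡ 6 (mod 67)
26 ≠ 6, so verification fails.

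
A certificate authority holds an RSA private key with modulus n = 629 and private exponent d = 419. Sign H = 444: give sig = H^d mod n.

518

H^2 ≡ 444^2 = 197136 ≡ 259
H^4 ≡ 259^2 = 67081 ≡ 407
H^8 ≡ 407^2 = 165649 ≡ 222
H^16 ≡ 222^2 = 49284 ≡ 222
H^32 ≡ 222^2 = 49284 ≡ 222
H^64 ≡ 222^2 = 49284 ≡ 222
H^128 ≡ 222^2 = 49284 ≡ 222
H^256 ≡ 222^2 = 49284 ≡ 222
419 = 256 + 128 + 32 + 2 + 1, so H^419 ≡ 222·222·222·259·444 ≡ 518 (mod 629)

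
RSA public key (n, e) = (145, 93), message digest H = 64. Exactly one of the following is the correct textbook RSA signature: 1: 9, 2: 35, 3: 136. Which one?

Candidate 1: Squares mod 145: 9^1≡9, 9^2≡81, 9^4≡36, 9^8≡136, 9^16≡81, 9^32≡36, 9^64≡136; 93 = 64 + 16 + 8 + 4 + 1, so 9^93 ≡ 136·81·136·36·9 ≡ 64 (mod 145)
  → matches H = 64
Candidate 2: Squares mod 145: 35^1≡35, 35^2≡65, 35^4≡20, 35^8≡110, 35^16≡65, 35^32≡20, 35^64≡110; 93 = 64 + 16 + 8 + 4 + 1, so 35^93 ≡ 110·65·110·20·35 ≡ 80 (mod 145)
Candidate 3: Squares mod 145: 136^1≡136, 136^2≡81, 136^4≡36, 136^8≡136, 136^16≡81, 136^32≡36, 136^64≡136; 93 = 64 + 16 + 8 + 4 + 1, so 136^93 ≡ 136·81·136·36·136 ≡ 81 (mod 145)

1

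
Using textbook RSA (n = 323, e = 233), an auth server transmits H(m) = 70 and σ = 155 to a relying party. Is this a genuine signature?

Squares mod 323: σ^1≡155, σ^2≡123, σ^4≡271, σ^8≡120, σ^16≡188, σ^32≡137, σ^64≡35, σ^128≡256
233 = 128 + 64 + 32 + 8 + 1, so σ^233 ≡ 256·35·137·120·155 ≡ 70 (mod 323)
70 = H(m), so the signature checks out.

genuine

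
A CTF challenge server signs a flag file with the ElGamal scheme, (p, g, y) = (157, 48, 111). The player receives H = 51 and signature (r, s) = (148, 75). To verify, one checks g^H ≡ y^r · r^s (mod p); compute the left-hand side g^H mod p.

48^2 = 2304 ≡ 106
48^4 ≡ 106^2 = 11236 ≡ 89
48^8 ≡ 89^2 = 7921 ≡ 71
48^16 ≡ 71^2 = 5041 ≡ 17
48^32 ≡ 17^2 = 289 ≡ 132
51 = 32 + 16 + 2 + 1, so 48^51 ≡ 132·17·106·48 ≡ 118 (mod 157)

118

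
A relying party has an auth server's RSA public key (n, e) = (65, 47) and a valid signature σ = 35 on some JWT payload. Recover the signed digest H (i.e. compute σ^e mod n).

55

σ^2 ≡ 35^2 = 1225 ≡ 55
σ^4 ≡ 55^2 = 3025 ≡ 35
σ^8 ≡ 35^2 = 1225 ≡ 55
σ^16 ≡ 55^2 = 3025 ≡ 35
σ^32 ≡ 35^2 = 1225 ≡ 55
47 = 32 + 8 + 4 + 2 + 1, so σ^47 ≡ 55·55·35·55·35 ≡ 55 (mod 65)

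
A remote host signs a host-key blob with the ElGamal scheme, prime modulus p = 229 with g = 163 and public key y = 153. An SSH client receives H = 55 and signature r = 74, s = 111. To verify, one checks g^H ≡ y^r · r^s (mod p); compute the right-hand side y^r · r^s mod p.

153^2 = 23409 ≡ 51
153^4 ≡ 51^2 = 2601 ≡ 82
153^8 ≡ 82^2 = 6724 ≡ 83
153^16 ≡ 83^2 = 6889 ≡ 19
153^32 ≡ 19^2 = 361 ≡ 132
153^64 ≡ 132^2 = 17424 ≡ 20
74 = 64 + 8 + 2, so 153^74 ≡ 20·83·51 ≡ 159 (mod 229)
74^2 = 5476 ≡ 209
74^4 ≡ 209^2 = 43681 ≡ 171
74^8 ≡ 171^2 = 29241 ≡ 158
74^16 ≡ 158^2 = 24964 ≡ 3
74^32 ≡ 3^2 = 9
74^64 ≡ 9^2 = 81
111 = 64 + 32 + 8 + 4 + 2 + 1, so 74^111 ≡ 81·9·158·171·209·74 ≡ 175 (mod 229)
y^r · r^s ≡ 159·175 = 27825 ≡ 116 (mod 229)

116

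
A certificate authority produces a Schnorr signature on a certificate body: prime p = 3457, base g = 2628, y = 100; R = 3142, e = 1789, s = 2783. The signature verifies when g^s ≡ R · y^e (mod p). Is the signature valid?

invalid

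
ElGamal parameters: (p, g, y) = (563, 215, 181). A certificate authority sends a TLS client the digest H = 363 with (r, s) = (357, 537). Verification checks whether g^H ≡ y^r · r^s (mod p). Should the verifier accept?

reject

Left side g^H mod p:
Squares mod 563: 215^1≡215, 215^2≡59, 215^4≡103, 215^8≡475, 215^16≡425, 215^32≡465, 215^64≡33, 215^128≡526, 215^256≡243
363 = 256 + 64 + 32 + 8 + 2 + 1, so 215^363 ≡ 243·33·465·475·59·215 ≡ 428 (mod 563)
Right side y^r · r^s mod p:
Squares mod 563: 181^1≡181, 181^2≡107, 181^4≡189, 181^8≡252, 181^16≡448, 181^32≡276, 181^64≡171, 181^128≡528, 181^256≡99
357 = 256 + 64 + 32 + 4 + 1, so 181^357 ≡ 99·171·276·189·181 ≡ 30 (mod 563)
Squares mod 563: 357^1≡357, 357^2≡211, 357^4≡44, 357^8≡247, 357^16≡205, 357^32≡363, 357^64≡27, 357^128≡166, 357^256≡532, 357^512≡398
537 = 512 + 16 + 8 + 1, so 357^537 ≡ 398·205·247·357 ≡ 532 (mod 563)
30·532 = 15960 ≡ 196 (mod 563)
428 ≠ 196, so verification fails.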